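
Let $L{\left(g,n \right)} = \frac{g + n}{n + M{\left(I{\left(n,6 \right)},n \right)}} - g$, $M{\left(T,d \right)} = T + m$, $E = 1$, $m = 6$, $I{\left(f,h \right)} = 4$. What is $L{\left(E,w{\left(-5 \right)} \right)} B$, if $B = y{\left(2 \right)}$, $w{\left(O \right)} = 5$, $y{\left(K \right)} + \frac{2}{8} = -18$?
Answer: $\frac{219}{20} \approx 10.95$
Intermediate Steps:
$y{\left(K \right)} = - \frac{73}{4}$ ($y{\left(K \right)} = - \frac{1}{4} - 18 = - \frac{73}{4}$)
$B = - \frac{73}{4} \approx -18.25$
$M{\left(T,d \right)} = 6 + T$ ($M{\left(T,d \right)} = T + 6 = 6 + T$)
$L{\left(g,n \right)} = - g + \frac{g + n}{10 + n}$ ($L{\left(g,n \right)} = \frac{g + n}{n + \left(6 + 4\right)} - g = \frac{g + n}{n + 10} - g = \frac{g + n}{10 + n} - g = - g + \frac{g + n}{10 + n}$)
$L{\left(E,w{\left(-5 \right)} \right)} B = \frac{5 - 9 - 1 \cdot 5}{10 + 5} \left(- \frac{73}{4}\right) = \frac{5 - 9 - 5}{15} \left(- \frac{73}{4}\right) = \frac{1}{15} \left(-9\right) \left(- \frac{73}{4}\right) = \left(- \frac{3}{5}\right) \left(- \frac{73}{4}\right) = \frac{219}{20}$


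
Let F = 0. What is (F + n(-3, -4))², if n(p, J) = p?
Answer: 9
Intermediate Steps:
(F + n(-3, -4))² = (0 - 3)² = (-3)² = 9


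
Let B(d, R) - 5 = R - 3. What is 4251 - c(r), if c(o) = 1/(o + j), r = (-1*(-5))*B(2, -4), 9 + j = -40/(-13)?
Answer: 879970/207 ≈ 4251.1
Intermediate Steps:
B(d, R) = 2 + R (B(d, R) = 5 + (R - 3) = 5 + (-3 + R) = 2 + R)
j = -77/13 (j = -9 - 40/(-13) = -9 - 40*(-1/13) = -9 + 40/13 = -77/13 ≈ -5.9231)
r = -10 (r = (-1*(-5))*(2 - 4) = 5*(-2) = -10)
c(o) = 1/(-77/13 + o) (c(o) = 1/(o - 77/13) = 1/(-77/13 + o))
4251 - c(r) = 4251 - 13/(-77 + 13*(-10)) = 4251 - 13/(-77 - 130) = 4251 - 13/(-207) = 4251 - 13*(-1)/207 = 4251 - 1*(-13/207) = 4251 + 13/207 = 879970/207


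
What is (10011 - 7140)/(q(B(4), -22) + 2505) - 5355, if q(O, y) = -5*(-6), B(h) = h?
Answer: -4524018/845 ≈ -5353.9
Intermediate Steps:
q(O, y) = 30
(10011 - 7140)/(q(B(4), -22) + 2505) - 5355 = (10011 - 7140)/(30 + 2505) - 5355 = 2871/2535 - 5355 = 2871*(1/2535) - 5355 = 957/845 - 5355 = -4524018/845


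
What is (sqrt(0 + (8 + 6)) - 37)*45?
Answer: -1665 + 45*sqrt(14) ≈ -1496.6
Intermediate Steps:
(sqrt(0 + (8 + 6)) - 37)*45 = (sqrt(0 + 14) - 37)*45 = (sqrt(14) - 37)*45 = (-37 + sqrt(14))*45 = -1665 + 45*sqrt(14)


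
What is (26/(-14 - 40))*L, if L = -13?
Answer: 169/27 ≈ 6.2593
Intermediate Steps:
(26/(-14 - 40))*L = (26/(-14 - 40))*(-13) = (26/(-54))*(-13) = (26*(-1/54))*(-13) = -13/27*(-13) = 169/27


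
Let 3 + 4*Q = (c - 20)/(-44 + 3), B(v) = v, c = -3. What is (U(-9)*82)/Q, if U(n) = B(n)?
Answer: 30258/25 ≈ 1210.3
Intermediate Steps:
U(n) = n
Q = -25/41 (Q = -3/4 + ((-3 - 20)/(-44 + 3))/4 = -3/4 + (-23/(-41))/4 = -3/4 + (-23*(-1/41))/4 = -3/4 + (1/4)*(23/41) = -3/4 + 23/164 = -25/41 ≈ -0.60976)
(U(-9)*82)/Q = (-9*82)/(-25/41) = -738*(-41/25) = 30258/25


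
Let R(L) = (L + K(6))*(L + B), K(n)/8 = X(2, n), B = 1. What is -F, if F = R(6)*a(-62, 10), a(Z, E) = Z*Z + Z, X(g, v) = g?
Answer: -582428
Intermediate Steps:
K(n) = 16 (K(n) = 8*2 = 16)
a(Z, E) = Z + Z² (a(Z, E) = Z² + Z = Z + Z²)
R(L) = (1 + L)*(16 + L) (R(L) = (L + 16)*(L + 1) = (16 + L)*(1 + L) = (1 + L)*(16 + L))
F = 582428 (F = (16 + 6² + 17*6)*(-62*(1 - 62)) = (16 + 36 + 102)*(-62*(-61)) = 154*3782 = 582428)
-F = -1*582428 = -582428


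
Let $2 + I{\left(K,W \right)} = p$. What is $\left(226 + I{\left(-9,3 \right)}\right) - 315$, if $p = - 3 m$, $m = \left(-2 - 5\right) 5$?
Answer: $14$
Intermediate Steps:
$m = -35$ ($m = \left(-7\right) 5 = -35$)
$p = 105$ ($p = \left(-3\right) \left(-35\right) = 105$)
$I{\left(K,W \right)} = 103$ ($I{\left(K,W \right)} = -2 + 105 = 103$)
$\left(226 + I{\left(-9,3 \right)}\right) - 315 = \left(226 + 103\right) - 315 = 329 - 315 = 14$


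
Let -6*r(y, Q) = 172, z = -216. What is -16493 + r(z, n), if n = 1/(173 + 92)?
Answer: -49565/3 ≈ -16522.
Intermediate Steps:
n = 1/265 ≈ 0.0037736
r(y, Q) = -86/3 (r(y, Q) = -⅙*172 = -86/3)
-16493 + r(z, n) = -16493 - 86/3 = -49565/3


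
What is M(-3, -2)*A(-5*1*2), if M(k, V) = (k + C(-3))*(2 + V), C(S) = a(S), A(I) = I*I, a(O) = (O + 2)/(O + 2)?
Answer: 0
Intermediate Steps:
a(O) = 1 (a(O) = (2 + O)/(2 + O) = 1)
A(I) = I**2
C(S) = 1
M(k, V) = (1 + k)*(2 + V) (M(k, V) = (k + 1)*(2 + V) = (1 + k)*(2 + V))
M(-3, -2)*A(-5*1*2) = (2 - 2 + 2*(-3) - 2*(-3))*(-5*1*2)**2 = (2 - 2 - 6 + 6)*(-5*2)**2 = 0*(-10)**2 = 0*100 = 0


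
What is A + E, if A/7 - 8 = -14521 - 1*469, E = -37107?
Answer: -141981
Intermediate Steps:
A = -104874 (A = 56 + 7*(-14521 - 1*469) = 56 + 7*(-14521 - 469) = 56 + 7*(-14990) = 56 - 104930 = -104874)
A + E = -104874 - 37107 = -141981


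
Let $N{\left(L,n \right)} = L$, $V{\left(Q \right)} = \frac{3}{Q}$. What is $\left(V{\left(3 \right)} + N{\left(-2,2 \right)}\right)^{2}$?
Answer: $1$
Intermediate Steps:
$\left(V{\left(3 \right)} + N{\left(-2,2 \right)}\right)^{2} = \left(\frac{3}{3} - 2\right)^{2} = \left(3 \cdot \frac{1}{3} - 2\right)^{2} = \left(1 - 2\right)^{2} = \left(-1\right)^{2} = 1$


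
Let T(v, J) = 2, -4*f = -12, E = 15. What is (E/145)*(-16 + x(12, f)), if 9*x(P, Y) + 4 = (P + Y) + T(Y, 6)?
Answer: -131/87 ≈ -1.5057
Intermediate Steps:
f = 3 (f = -1/4*(-12) = 3)
x(P, Y) = -2/9 + P/9 + Y/9 (x(P, Y) = -4/9 + ((P + Y) + 2)/9 = -4/9 + (2 + P + Y)/9 = -4/9 + (2/9 + P/9 + Y/9) = -2/9 + P/9 + Y/9)
(E/145)*(-16 + x(12, f)) = (15/145)*(-16 + (-2/9 + (1/9)*12 + (1/9)*3)) = (15*(1/145))*(-16 + (-2/9 + 4/3 + 1/3)) = 3*(-16 + 13/9)/29 = (3/29)*(-131/9) = -131/87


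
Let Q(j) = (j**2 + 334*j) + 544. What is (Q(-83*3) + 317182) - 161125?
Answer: 135436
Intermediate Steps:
Q(j) = 544 + j**2 + 334*j
(Q(-83*3) + 317182) - 161125 = ((544 + (-83*3)**2 + 334*(-83*3)) + 317182) - 161125 = ((544 + (-249)**2 + 334*(-249)) + 317182) - 161125 = ((544 + 62001 - 83166) + 317182) - 161125 = (-20621 + 317182) - 161125 = 296561 - 161125 = 135436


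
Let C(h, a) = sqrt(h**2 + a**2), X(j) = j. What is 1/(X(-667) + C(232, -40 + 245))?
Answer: -667/349040 - sqrt(95849)/349040 ≈ -0.0027979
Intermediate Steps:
C(h, a) = sqrt(a**2 + h**2)
1/(X(-667) + C(232, -40 + 245)) = 1/(-667 + sqrt((-40 + 245)**2 + 232**2)) = 1/(-667 + sqrt(205**2 + 53824)) = 1/(-667 + sqrt(42025 + 53824)) = 1/(-667 + sqrt(95849))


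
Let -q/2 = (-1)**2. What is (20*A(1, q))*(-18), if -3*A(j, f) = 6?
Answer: 720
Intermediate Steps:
q = -2 (q = -2*(-1)**2 = -2*1 = -2)
A(j, f) = -2 (A(j, f) = -1/3*6 = -2)
(20*A(1, q))*(-18) = (20*(-2))*(-18) = -40*(-18) = 720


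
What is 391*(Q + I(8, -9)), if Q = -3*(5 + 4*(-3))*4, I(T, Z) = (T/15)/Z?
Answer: 4430812/135 ≈ 32821.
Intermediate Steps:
I(T, Z) = T/(15*Z) (I(T, Z) = (T*(1/15))/Z = (T/15)/Z = T/(15*Z))
Q = 84 (Q = -3*(5 - 12)*4 = -3*(-7)*4 = 21*4 = 84)
391*(Q + I(8, -9)) = 391*(84 + (1/15)*8/(-9)) = 391*(84 + (1/15)*8*(-⅑)) = 391*(84 - 8/135) = 391*(11332/135) = 4430812/135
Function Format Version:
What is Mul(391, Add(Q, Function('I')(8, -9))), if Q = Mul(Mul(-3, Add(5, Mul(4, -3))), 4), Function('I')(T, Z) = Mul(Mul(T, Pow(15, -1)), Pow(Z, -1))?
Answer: Rational(4430812, 135) ≈ 32821.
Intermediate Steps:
Function('I')(T, Z) = Mul(Rational(1, 15), T, Pow(Z, -1)) (Function('I')(T, Z) = Mul(Mul(T, Rational(1, 15)), Pow(Z, -1)) = Mul(Mul(Rational(1, 15), T), Pow(Z, -1)) = Mul(Rational(1, 15), T, Pow(Z, -1)))
Q = 84 (Q = Mul(Mul(-3, Add(5, -12)), 4) = Mul(Mul(-3, -7), 4) = Mul(21, 4) = 84)
Mul(391, Add(Q, Function('I')(8, -9))) = Mul(391, Add(84, Mul(Rational(1, 15), 8, Pow(-9, -1)))) = Mul(391, Add(84, Mul(Rational(1, 15), 8, Rational(-1, 9)))) = Mul(391, Add(84, Rational(-8, 135))) = Mul(391, Rational(11332, 135)) = Rational(4430812, 135)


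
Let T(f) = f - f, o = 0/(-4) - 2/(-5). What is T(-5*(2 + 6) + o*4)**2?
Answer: 0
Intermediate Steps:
o = 2/5 (o = 0*(-1/4) - 2*(-1/5) = 0 + 2/5 = 2/5 ≈ 0.40000)
T(f) = 0
T(-5*(2 + 6) + o*4)**2 = 0**2 = 0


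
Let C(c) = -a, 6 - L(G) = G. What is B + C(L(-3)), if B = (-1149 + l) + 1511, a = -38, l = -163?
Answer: 237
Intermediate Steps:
L(G) = 6 - G
C(c) = 38 (C(c) = -1*(-38) = 38)
B = 199 (B = (-1149 - 163) + 1511 = -1312 + 1511 = 199)
B + C(L(-3)) = 199 + 38 = 237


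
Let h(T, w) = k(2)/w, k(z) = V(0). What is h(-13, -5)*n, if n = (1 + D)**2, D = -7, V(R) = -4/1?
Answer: 144/5 ≈ 28.800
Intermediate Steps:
V(R) = -4 (V(R) = -4*1 = -4)
k(z) = -4
h(T, w) = -4/w
n = 36 (n = (1 - 7)**2 = (-6)**2 = 36)
h(-13, -5)*n = -4/(-5)*36 = -4*(-1/5)*36 = (4/5)*36 = 144/5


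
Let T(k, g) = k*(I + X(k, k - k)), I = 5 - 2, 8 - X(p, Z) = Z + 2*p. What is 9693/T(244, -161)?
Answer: -1077/12932 ≈ -0.083282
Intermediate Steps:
X(p, Z) = 8 - Z - 2*p (X(p, Z) = 8 - (Z + 2*p) = 8 + (-Z - 2*p) = 8 - Z - 2*p)
I = 3
T(k, g) = k*(11 - 2*k) (T(k, g) = k*(3 + (8 - (k - k) - 2*k)) = k*(3 + (8 - 1*0 - 2*k)) = k*(3 + (8 + 0 - 2*k)) = k*(3 + (8 - 2*k)) = k*(11 - 2*k))
9693/T(244, -161) = 9693/((244*(11 - 2*244))) = 9693/((244*(11 - 488))) = 9693/((244*(-477))) = 9693/(-116388) = 9693*(-1/116388) = -1077/12932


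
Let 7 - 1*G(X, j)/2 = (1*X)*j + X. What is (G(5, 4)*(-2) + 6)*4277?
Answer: 333606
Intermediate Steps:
G(X, j) = 14 - 2*X - 2*X*j (G(X, j) = 14 - 2*((1*X)*j + X) = 14 - 2*(X*j + X) = 14 - 2*(X + X*j) = 14 + (-2*X - 2*X*j) = 14 - 2*X - 2*X*j)
(G(5, 4)*(-2) + 6)*4277 = ((14 - 2*5 - 2*5*4)*(-2) + 6)*4277 = ((14 - 10 - 40)*(-2) + 6)*4277 = (-36*(-2) + 6)*4277 = (72 + 6)*4277 = 78*4277 = 333606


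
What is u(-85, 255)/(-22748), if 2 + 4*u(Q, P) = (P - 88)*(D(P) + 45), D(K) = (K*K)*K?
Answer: -1384548569/45496 ≈ -30432.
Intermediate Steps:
D(K) = K**3 (D(K) = K**2*K = K**3)
u(Q, P) = -1/2 + (-88 + P)*(45 + P**3)/4 (u(Q, P) = -1/2 + ((P - 88)*(P**3 + 45))/4 = -1/2 + ((-88 + P)*(45 + P**3))/4 = -1/2 + (-88 + P)*(45 + P**3)/4)
u(-85, 255)/(-22748) = (-1981/2 - 22*255**3 + (1/4)*255**4 + (45/4)*255)/(-22748) = (-1981/2 - 22*16581375 + (1/4)*4228250625 + 11475/4)*(-1/22748) = (-1981/2 - 364790250 + 4228250625/4 + 11475/4)*(-1/22748) = (1384548569/2)*(-1/22748) = -1384548569/45496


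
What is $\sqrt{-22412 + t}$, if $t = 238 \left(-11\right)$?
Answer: $i \sqrt{25030} \approx 158.21 i$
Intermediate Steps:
$t = -2618$
$\sqrt{-22412 + t} = \sqrt{-22412 - 2618} = \sqrt{-25030} = i \sqrt{25030}$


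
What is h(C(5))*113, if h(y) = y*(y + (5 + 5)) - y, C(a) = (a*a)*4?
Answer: 1231700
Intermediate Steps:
C(a) = 4*a² (C(a) = a²*4 = 4*a²)
h(y) = -y + y*(10 + y) (h(y) = y*(y + 10) - y = y*(10 + y) - y = -y + y*(10 + y))
h(C(5))*113 = ((4*5²)*(9 + 4*5²))*113 = ((4*25)*(9 + 4*25))*113 = (100*(9 + 100))*113 = (100*109)*113 = 10900*113 = 1231700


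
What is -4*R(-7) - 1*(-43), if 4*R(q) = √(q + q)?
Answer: 43 - I*√14 ≈ 43.0 - 3.7417*I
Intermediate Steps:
R(q) = √2*√q/4 (R(q) = √(q + q)/4 = √(2*q)/4 = (√2*√q)/4 = √2*√q/4)
-4*R(-7) - 1*(-43) = -√2*√(-7) - 1*(-43) = -√2*I*√7 + 43 = -I*√14 + 43 = 43 - I*√14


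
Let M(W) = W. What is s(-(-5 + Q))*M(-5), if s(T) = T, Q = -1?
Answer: -30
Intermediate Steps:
s(-(-5 + Q))*M(-5) = -(-5 - 1)*(-5) = -1*(-6)*(-5) = 6*(-5) = -30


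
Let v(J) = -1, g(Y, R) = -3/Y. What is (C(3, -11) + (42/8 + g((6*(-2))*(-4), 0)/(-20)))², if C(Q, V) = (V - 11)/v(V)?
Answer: 76055841/102400 ≈ 742.73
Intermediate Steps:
C(Q, V) = 11 - V (C(Q, V) = (V - 11)/(-1) = (-11 + V)*(-1) = 11 - V)
(C(3, -11) + (42/8 + g((6*(-2))*(-4), 0)/(-20)))² = ((11 - 1*(-11)) + (42/8 - 3/((6*(-2))*(-4))/(-20)))² = ((11 + 11) + (42*(⅛) - 3/((-12*(-4)))*(-1/20)))² = (22 + (21/4 - 3/48*(-1/20)))² = (22 + (21/4 - 3*1/48*(-1/20)))² = (22 + (21/4 - 1/16*(-1/20)))² = (22 + (21/4 + 1/320))² = (22 + 1681/320)² = (8721/320)² = 76055841/102400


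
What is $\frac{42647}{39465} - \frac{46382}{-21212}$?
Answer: $\frac{1367546897}{418565790} \approx 3.2672$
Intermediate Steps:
$\frac{42647}{39465} - \frac{46382}{-21212} = 42647 \cdot \frac{1}{39465} - - \frac{23191}{10606} = \frac{42647}{39465} + \frac{23191}{10606} = \frac{1367546897}{418565790}$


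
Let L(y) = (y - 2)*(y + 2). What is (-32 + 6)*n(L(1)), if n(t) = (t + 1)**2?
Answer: -104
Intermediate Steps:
L(y) = (-2 + y)*(2 + y)
n(t) = (1 + t)**2
(-32 + 6)*n(L(1)) = (-32 + 6)*(1 + (-4 + 1**2))**2 = -26*(1 + (-4 + 1))**2 = -26*(1 - 3)**2 = -26*(-2)**2 = -26*4 = -104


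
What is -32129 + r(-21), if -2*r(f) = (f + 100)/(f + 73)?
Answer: -3341495/104 ≈ -32130.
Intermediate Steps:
r(f) = -(100 + f)/(2*(73 + f)) (r(f) = -(f + 100)/(2*(f + 73)) = -(100 + f)/(2*(73 + f)))
-32129 + r(-21) = -32129 + (-100 - 1*(-21))/(2*(73 - 21)) = -32129 + (½)*(-100 + 21)/52 = -32129 + (½)*(1/52)*(-79) = -32129 - 79/104 = -3341495/104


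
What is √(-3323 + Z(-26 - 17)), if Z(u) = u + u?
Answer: I*√3409 ≈ 58.387*I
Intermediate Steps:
Z(u) = 2*u
√(-3323 + Z(-26 - 17)) = √(-3323 + 2*(-26 - 17)) = √(-3323 + 2*(-43)) = √(-3323 - 86) = √(-3409) = I*√3409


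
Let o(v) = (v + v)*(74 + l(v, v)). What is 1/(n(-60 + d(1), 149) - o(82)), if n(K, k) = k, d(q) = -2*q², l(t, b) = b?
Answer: -1/25435 ≈ -3.9316e-5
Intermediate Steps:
o(v) = 2*v*(74 + v) (o(v) = (v + v)*(74 + v) = (2*v)*(74 + v) = 2*v*(74 + v))
1/(n(-60 + d(1), 149) - o(82)) = 1/(149 - 2*82*(74 + 82)) = 1/(149 - 2*82*156) = 1/(149 - 1*25584) = 1/(149 - 25584) = 1/(-25435) = -1/25435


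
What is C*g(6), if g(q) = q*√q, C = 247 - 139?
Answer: 648*√6 ≈ 1587.3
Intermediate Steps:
C = 108
g(q) = q^(3/2)
C*g(6) = 108*6^(3/2) = 108*(6*√6) = 648*√6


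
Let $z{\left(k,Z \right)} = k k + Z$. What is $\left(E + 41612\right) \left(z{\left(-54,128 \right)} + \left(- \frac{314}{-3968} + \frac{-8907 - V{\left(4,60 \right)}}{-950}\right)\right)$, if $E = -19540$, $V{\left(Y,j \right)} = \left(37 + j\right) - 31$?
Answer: $\frac{256110083799}{3800} \approx 6.7397 \cdot 10^{7}$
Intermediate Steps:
$V{\left(Y,j \right)} = 6 + j$
$z{\left(k,Z \right)} = Z + k^{2}$ ($z{\left(k,Z \right)} = k^{2} + Z = Z + k^{2}$)
$\left(E + 41612\right) \left(z{\left(-54,128 \right)} + \left(- \frac{314}{-3968} + \frac{-8907 - V{\left(4,60 \right)}}{-950}\right)\right) = \left(-19540 + 41612\right) \left(\left(128 + \left(-54\right)^{2}\right) - \left(- \frac{157}{1984} - \frac{-8907 - \left(6 + 60\right)}{-950}\right)\right) = 22072 \left(\left(128 + 2916\right) - \left(- \frac{157}{1984} - \left(-8907 - 66\right) \left(- \frac{1}{950}\right)\right)\right) = 22072 \left(3044 + \left(\frac{157}{1984} + \left(-8907 - 66\right) \left(- \frac{1}{950}\right)\right)\right) = 22072 \left(3044 + \left(\frac{157}{1984} - - \frac{8973}{950}\right)\right) = 22072 \left(3044 + \left(\frac{157}{1984} + \frac{8973}{950}\right)\right) = 22072 \left(3044 + \frac{8975791}{942400}\right) = 22072 \cdot \frac{2877641391}{942400} = \frac{256110083799}{3800}$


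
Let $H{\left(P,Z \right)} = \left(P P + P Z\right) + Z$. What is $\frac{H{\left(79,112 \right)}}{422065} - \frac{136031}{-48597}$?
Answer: $\frac{58152647012}{20511092805} \approx 2.8352$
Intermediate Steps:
$H{\left(P,Z \right)} = Z + P^{2} + P Z$ ($H{\left(P,Z \right)} = \left(P^{2} + P Z\right) + Z = Z + P^{2} + P Z$)
$\frac{H{\left(79,112 \right)}}{422065} - \frac{136031}{-48597} = \frac{112 + 79^{2} + 79 \cdot 112}{422065} - \frac{136031}{-48597} = \left(112 + 6241 + 8848\right) \frac{1}{422065} - - \frac{136031}{48597} = 15201 \cdot \frac{1}{422065} + \frac{136031}{48597} = \frac{15201}{422065} + \frac{136031}{48597} = \frac{58152647012}{20511092805}$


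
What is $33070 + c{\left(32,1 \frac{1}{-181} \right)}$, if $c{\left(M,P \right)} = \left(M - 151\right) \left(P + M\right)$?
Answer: $\frac{5296541}{181} \approx 29263.0$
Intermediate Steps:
$c{\left(M,P \right)} = \left(-151 + M\right) \left(M + P\right)$
$33070 + c{\left(32,1 \frac{1}{-181} \right)} = 33070 + \left(32^{2} - 4832 - 151 \cdot 1 \frac{1}{-181} + 32 \cdot 1 \frac{1}{-181}\right) = 33070 + \left(1024 - 4832 - 151 \cdot 1 \left(- \frac{1}{181}\right) + 32 \cdot 1 \left(- \frac{1}{181}\right)\right) = 33070 + \left(1024 - 4832 - - \frac{151}{181} + 32 \left(- \frac{1}{181}\right)\right) = 33070 + \left(1024 - 4832 + \frac{151}{181} - \frac{32}{181}\right) = 33070 - \frac{689129}{181} = \frac{5296541}{181}$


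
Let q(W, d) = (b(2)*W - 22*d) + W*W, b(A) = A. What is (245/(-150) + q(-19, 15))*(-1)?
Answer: 259/30 ≈ 8.6333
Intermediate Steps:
q(W, d) = W**2 - 22*d + 2*W (q(W, d) = (2*W - 22*d) + W*W = (-22*d + 2*W) + W**2 = W**2 - 22*d + 2*W)
(245/(-150) + q(-19, 15))*(-1) = (245/(-150) + ((-19)**2 - 22*15 + 2*(-19)))*(-1) = (245*(-1/150) + (361 - 330 - 38))*(-1) = (-49/30 - 7)*(-1) = -259/30*(-1) = 259/30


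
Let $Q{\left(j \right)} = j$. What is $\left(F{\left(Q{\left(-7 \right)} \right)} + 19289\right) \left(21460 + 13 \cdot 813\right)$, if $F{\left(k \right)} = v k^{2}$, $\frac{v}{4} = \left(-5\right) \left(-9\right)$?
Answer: $900303161$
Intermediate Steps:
$v = 180$ ($v = 4 \left(\left(-5\right) \left(-9\right)\right) = 4 \cdot 45 = 180$)
$F{\left(k \right)} = 180 k^{2}$
$\left(F{\left(Q{\left(-7 \right)} \right)} + 19289\right) \left(21460 + 13 \cdot 813\right) = \left(180 \left(-7\right)^{2} + 19289\right) \left(21460 + 13 \cdot 813\right) = \left(180 \cdot 49 + 19289\right) \left(21460 + 10569\right) = \left(8820 + 19289\right) 32029 = 28109 \cdot 32029 = 900303161$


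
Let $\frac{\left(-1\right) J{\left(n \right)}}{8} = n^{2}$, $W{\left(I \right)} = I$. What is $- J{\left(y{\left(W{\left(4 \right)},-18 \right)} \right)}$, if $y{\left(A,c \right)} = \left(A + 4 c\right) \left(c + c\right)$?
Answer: $47941632$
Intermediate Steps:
$y{\left(A,c \right)} = 2 c \left(A + 4 c\right)$ ($y{\left(A,c \right)} = \left(A + 4 c\right) 2 c = 2 c \left(A + 4 c\right)$)
$J{\left(n \right)} = - 8 n^{2}$
$- J{\left(y{\left(W{\left(4 \right)},-18 \right)} \right)} = - \left(-8\right) \left(2 \left(-18\right) \left(4 + 4 \left(-18\right)\right)\right)^{2} = - \left(-8\right) \left(2 \left(-18\right) \left(4 - 72\right)\right)^{2} = - \left(-8\right) \left(2 \left(-18\right) \left(-68\right)\right)^{2} = - \left(-8\right) 2448^{2} = - \left(-8\right) 5992704 = \left(-1\right) \left(-47941632\right) = 47941632$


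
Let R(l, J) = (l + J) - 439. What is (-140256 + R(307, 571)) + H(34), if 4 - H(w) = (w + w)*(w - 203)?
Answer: -128321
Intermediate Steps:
R(l, J) = -439 + J + l (R(l, J) = (J + l) - 439 = -439 + J + l)
H(w) = 4 - 2*w*(-203 + w) (H(w) = 4 - (w + w)*(w - 203) = 4 - 2*w*(-203 + w))
(-140256 + R(307, 571)) + H(34) = (-140256 + (-439 + 571 + 307)) + (4 - 2*34² + 406*34) = (-140256 + 439) + (4 - 2*1156 + 13804) = -139817 + (4 - 2312 + 13804) = -139817 + 11496 = -128321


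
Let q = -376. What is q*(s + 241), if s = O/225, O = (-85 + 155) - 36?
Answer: -20401384/225 ≈ -90673.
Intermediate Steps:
O = 34 (O = 70 - 36 = 34)
s = 34/225 ≈ 0.15111
q*(s + 241) = -376*(34/225 + 241) = -376*54259/225 = -20401384/225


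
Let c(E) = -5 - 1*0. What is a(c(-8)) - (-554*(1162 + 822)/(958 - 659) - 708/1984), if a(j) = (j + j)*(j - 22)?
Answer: 585266459/148304 ≈ 3946.4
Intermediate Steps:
c(E) = -5 (c(E) = -5 + 0 = -5)
a(j) = 2*j*(-22 + j) (a(j) = (2*j)*(-22 + j) = 2*j*(-22 + j))
a(c(-8)) - (-554*(1162 + 822)/(958 - 659) - 708/1984) = 2*(-5)*(-22 - 5) - (-554*(1162 + 822)/(958 - 659) - 708/1984) = 2*(-5)*(-27) - (-554/(299/1984) - 708*1/1984) = 270 - (-554/(299*(1/1984)) - 177/496) = 270 - (-554/299/1984 - 177/496) = 270 - (-554*1984/299 - 177/496) = 270 - (-1099136/299 - 177/496) = 270 - 1*(-545224379/148304) = 270 + 545224379/148304 = 585266459/148304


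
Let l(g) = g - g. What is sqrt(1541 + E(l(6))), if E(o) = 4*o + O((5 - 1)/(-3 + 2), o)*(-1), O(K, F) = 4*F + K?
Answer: sqrt(1545) ≈ 39.306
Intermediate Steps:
l(g) = 0
O(K, F) = K + 4*F
E(o) = 4 (E(o) = 4*o + ((5 - 1)/(-3 + 2) + 4*o)*(-1) = 4*o + (4/(-1) + 4*o)*(-1) = 4*o + (4*(-1) + 4*o)*(-1) = 4*o + (-4 + 4*o)*(-1) = 4*o + (4 - 4*o) = 4)
sqrt(1541 + E(l(6))) = sqrt(1541 + 4) = sqrt(1545)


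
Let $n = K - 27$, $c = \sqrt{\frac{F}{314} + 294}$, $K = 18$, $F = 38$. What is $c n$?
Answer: $- \frac{9 \sqrt{7249789}}{157} \approx -154.35$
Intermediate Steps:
$c = \frac{\sqrt{7249789}}{157}$ ($c = \sqrt{\frac{38}{314} + 294} = \sqrt{38 \cdot \frac{1}{314} + 294} = \sqrt{\frac{19}{157} + 294} = \sqrt{\frac{46177}{157}} = \frac{\sqrt{7249789}}{157} \approx 17.15$)
$n = -9$ ($n = 18 - 27 = -9$)
$c n = \frac{\sqrt{7249789}}{157} \left(-9\right) = - \frac{9 \sqrt{7249789}}{157}$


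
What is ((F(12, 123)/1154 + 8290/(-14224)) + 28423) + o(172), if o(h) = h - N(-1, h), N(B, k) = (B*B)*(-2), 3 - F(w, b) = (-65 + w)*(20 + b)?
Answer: 117375905455/4103624 ≈ 28603.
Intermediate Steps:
F(w, b) = 3 - (-65 + w)*(20 + b)
N(B, k) = -2*B² (N(B, k) = B²*(-2) = -2*B²)
o(h) = 2 + h (o(h) = h - (-2)*(-1)² = h - (-2) = h - 1*(-2) = h + 2 = 2 + h)
((F(12, 123)/1154 + 8290/(-14224)) + 28423) + o(172) = (((1303 - 20*12 + 65*123 - 1*123*12)/1154 + 8290/(-14224)) + 28423) + (2 + 172) = (((1303 - 240 + 7995 - 1476)*(1/1154) + 8290*(-1/14224)) + 28423) + 174 = ((7582*(1/1154) - 4145/7112) + 28423) + 174 = ((3791/577 - 4145/7112) + 28423) + 174 = (24569927/4103624 + 28423) + 174 = 116661874879/4103624 + 174 = 117375905455/4103624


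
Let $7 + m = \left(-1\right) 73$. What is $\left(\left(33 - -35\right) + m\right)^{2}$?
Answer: $144$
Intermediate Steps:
$m = -80$ ($m = -7 - 73 = -80$)
$\left(\left(33 - -35\right) + m\right)^{2} = \left(\left(33 - -35\right) - 80\right)^{2} = \left(\left(33 + 35\right) - 80\right)^{2} = \left(68 - 80\right)^{2} = \left(-12\right)^{2} = 144$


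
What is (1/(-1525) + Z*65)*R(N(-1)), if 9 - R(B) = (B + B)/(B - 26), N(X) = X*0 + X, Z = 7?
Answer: 167223634/41175 ≈ 4061.3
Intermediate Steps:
N(X) = X (N(X) = 0 + X = X)
R(B) = 9 - 2*B/(-26 + B) (R(B) = 9 - (B + B)/(B - 26) = 9 - 2*B/(-26 + B))
(1/(-1525) + Z*65)*R(N(-1)) = (1/(-1525) + 7*65)*((-234 + 7*(-1))/(-26 - 1)) = (-1/1525 + 455)*((-234 - 7)/(-27)) = 693874*(-1/27*(-241))/1525 = (693874/1525)*(241/27) = 167223634/41175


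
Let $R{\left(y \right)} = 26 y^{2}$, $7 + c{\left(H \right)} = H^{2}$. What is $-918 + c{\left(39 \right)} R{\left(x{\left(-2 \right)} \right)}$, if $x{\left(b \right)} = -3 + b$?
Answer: $983182$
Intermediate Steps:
$c{\left(H \right)} = -7 + H^{2}$
$-918 + c{\left(39 \right)} R{\left(x{\left(-2 \right)} \right)} = -918 + \left(-7 + 39^{2}\right) 26 \left(-3 - 2\right)^{2} = -918 + \left(-7 + 1521\right) 26 \left(-5\right)^{2} = -918 + 1514 \cdot 26 \cdot 25 = -918 + 1514 \cdot 650 = -918 + 984100 = 983182$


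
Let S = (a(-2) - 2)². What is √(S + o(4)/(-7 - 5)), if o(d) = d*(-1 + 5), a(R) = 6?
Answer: 2*√33/3 ≈ 3.8297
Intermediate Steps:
o(d) = 4*d (o(d) = d*4 = 4*d)
S = 16 (S = (6 - 2)² = 4² = 16)
√(S + o(4)/(-7 - 5)) = √(16 + (4*4)/(-7 - 5)) = √(16 + 16/(-12)) = √(16 - 1/12*16) = √(16 - 4/3) = √(44/3) = 2*√33/3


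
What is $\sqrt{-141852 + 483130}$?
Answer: $\sqrt{341278} \approx 584.19$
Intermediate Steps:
$\sqrt{-141852 + 483130} = \sqrt{341278}$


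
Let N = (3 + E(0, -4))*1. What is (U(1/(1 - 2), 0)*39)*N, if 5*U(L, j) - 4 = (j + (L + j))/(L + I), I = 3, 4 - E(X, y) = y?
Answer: 3003/10 ≈ 300.30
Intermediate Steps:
E(X, y) = 4 - y
U(L, j) = 4/5 + (L + 2*j)/(5*(3 + L)) (U(L, j) = 4/5 + ((j + (L + j))/(L + 3))/5 = 4/5 + ((L + 2*j)/(3 + L))/5 = 4/5 + (L + 2*j)/(5*(3 + L)))
N = 11 (N = (3 + (4 - 1*(-4)))*1 = (3 + (4 + 4))*1 = (3 + 8)*1 = 11*1 = 11)
(U(1/(1 - 2), 0)*39)*N = (((12 + 2*0 + 5/(1 - 2))/(5*(3 + 1/(1 - 2))))*39)*11 = (((12 + 0 + 5/(-1))/(5*(3 + 1/(-1))))*39)*11 = (((12 + 0 + 5*(-1))/(5*(3 - 1)))*39)*11 = (((1/5)*(12 + 0 - 5)/2)*39)*11 = (((1/5)*(1/2)*7)*39)*11 = ((7/10)*39)*11 = (273/10)*11 = 3003/10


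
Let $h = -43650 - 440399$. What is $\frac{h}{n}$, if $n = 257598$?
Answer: $- \frac{484049}{257598} \approx -1.8791$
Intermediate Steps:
$h = -484049$
$\frac{h}{n} = - \frac{484049}{257598}$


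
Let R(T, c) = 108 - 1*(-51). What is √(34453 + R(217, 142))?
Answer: 2*√8653 ≈ 186.04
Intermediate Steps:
R(T, c) = 159 (R(T, c) = 108 + 51 = 159)
√(34453 + R(217, 142)) = √(34453 + 159) = √34612 = 2*√8653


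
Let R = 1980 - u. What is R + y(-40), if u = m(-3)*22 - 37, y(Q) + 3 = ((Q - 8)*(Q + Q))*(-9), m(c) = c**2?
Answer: -32744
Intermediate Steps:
y(Q) = -3 - 18*Q*(-8 + Q) (y(Q) = -3 + ((Q - 8)*(Q + Q))*(-9) = -3 + ((-8 + Q)*(2*Q))*(-9) = -3 + (2*Q*(-8 + Q))*(-9) = -3 - 18*Q*(-8 + Q))
u = 161 (u = (-3)**2*22 - 37 = 9*22 - 37 = 198 - 37 = 161)
R = 1819 (R = 1980 - 1*161 = 1980 - 161 = 1819)
R + y(-40) = 1819 + (-3 - 18*(-40)**2 + 144*(-40)) = 1819 + (-3 - 18*1600 - 5760) = 1819 + (-3 - 28800 - 5760) = 1819 - 34563 = -32744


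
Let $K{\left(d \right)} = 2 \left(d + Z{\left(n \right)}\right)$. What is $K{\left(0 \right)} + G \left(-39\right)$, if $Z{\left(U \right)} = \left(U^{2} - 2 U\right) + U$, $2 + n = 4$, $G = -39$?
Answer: $1525$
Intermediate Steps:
$n = 2$ ($n = -2 + 4 = 2$)
$Z{\left(U \right)} = U^{2} - U$
$K{\left(d \right)} = 4 + 2 d$ ($K{\left(d \right)} = 2 \left(d + 2 \left(-1 + 2\right)\right) = 2 \left(d + 2 \cdot 1\right) = 2 \left(d + 2\right) = 2 \left(2 + d\right) = 4 + 2 d$)
$K{\left(0 \right)} + G \left(-39\right) = \left(4 + 2 \cdot 0\right) - -1521 = \left(4 + 0\right) + 1521 = 4 + 1521 = 1525$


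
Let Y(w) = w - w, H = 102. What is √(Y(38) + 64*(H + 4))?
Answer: 8*√106 ≈ 82.365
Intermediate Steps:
Y(w) = 0
√(Y(38) + 64*(H + 4)) = √(0 + 64*(102 + 4)) = √(0 + 64*106) = √(0 + 6784) = √6784 = 8*√106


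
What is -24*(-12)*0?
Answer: 0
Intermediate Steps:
-24*(-12)*0 = 288*0 = 0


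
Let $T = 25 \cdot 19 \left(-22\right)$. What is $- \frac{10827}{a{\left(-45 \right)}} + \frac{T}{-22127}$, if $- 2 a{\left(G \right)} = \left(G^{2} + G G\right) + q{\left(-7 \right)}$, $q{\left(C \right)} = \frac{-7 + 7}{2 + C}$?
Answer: $\frac{9656677}{1659525} \approx 5.8189$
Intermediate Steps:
$q{\left(C \right)} = 0$ ($q{\left(C \right)} = \frac{0}{2 + C} = 0$)
$a{\left(G \right)} = - G^{2}$ ($a{\left(G \right)} = - \frac{\left(G^{2} + G G\right) + 0}{2} = - \frac{\left(G^{2} + G^{2}\right) + 0}{2} = - \frac{2 G^{2} + 0}{2} = - \frac{2 G^{2}}{2} = - G^{2}$)
$T = -10450$ ($T = 475 \left(-22\right) = -10450$)
$- \frac{10827}{a{\left(-45 \right)}} + \frac{T}{-22127} = - \frac{10827}{\left(-1\right) \left(-45\right)^{2}} - \frac{10450}{-22127} = - \frac{10827}{\left(-1\right) 2025} - - \frac{10450}{22127} = - \frac{10827}{-2025} + \frac{10450}{22127} = \left(-10827\right) \left(- \frac{1}{2025}\right) + \frac{10450}{22127} = \frac{401}{75} + \frac{10450}{22127} = \frac{9656677}{1659525}$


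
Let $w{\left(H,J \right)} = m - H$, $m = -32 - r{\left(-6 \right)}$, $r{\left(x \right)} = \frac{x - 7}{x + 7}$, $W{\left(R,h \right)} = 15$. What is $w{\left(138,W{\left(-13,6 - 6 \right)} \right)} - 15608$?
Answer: $-15765$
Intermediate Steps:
$r{\left(x \right)} = \frac{-7 + x}{7 + x}$
$m = -19$ ($m = -32 - \frac{-7 - 6}{7 - 6} = -32 - 1^{-1} \left(-13\right) = -32 - 1 \left(-13\right) = -32 - -13 = -32 + 13 = -19$)
$w{\left(H,J \right)} = -19 - H$
$w{\left(138,W{\left(-13,6 - 6 \right)} \right)} - 15608 = \left(-19 - 138\right) - 15608 = -157 - 15608 = -15765$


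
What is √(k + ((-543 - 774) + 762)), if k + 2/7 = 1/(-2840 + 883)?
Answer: I*√104206457334/13699 ≈ 23.565*I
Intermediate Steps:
k = -3921/13699 (k = -2/7 + 1/(-2840 + 883) = -2/7 + 1/(-1957) = -2/7 - 1/1957 = -3921/13699 ≈ -0.28623)
√(k + ((-543 - 774) + 762)) = √(-3921/13699 + ((-543 - 774) + 762)) = √(-3921/13699 + (-1317 + 762)) = √(-3921/13699 - 555) = √(-7606866/13699) = I*√104206457334/13699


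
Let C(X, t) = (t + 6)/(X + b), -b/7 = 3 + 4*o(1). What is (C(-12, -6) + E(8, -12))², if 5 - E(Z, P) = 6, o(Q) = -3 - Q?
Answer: 1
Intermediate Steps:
E(Z, P) = -1 (E(Z, P) = 5 - 1*6 = 5 - 6 = -1)
b = 91 (b = -7*(3 + 4*(-3 - 1*1)) = -7*(3 + 4*(-3 - 1)) = -7*(3 + 4*(-4)) = -7*(3 - 16) = -7*(-13) = 91)
C(X, t) = (6 + t)/(91 + X) (C(X, t) = (t + 6)/(X + 91) = (6 + t)/(91 + X))
(C(-12, -6) + E(8, -12))² = ((6 - 6)/(91 - 12) - 1)² = (0/79 - 1)² = ((1/79)*0 - 1)² = (0 - 1)² = (-1)² = 1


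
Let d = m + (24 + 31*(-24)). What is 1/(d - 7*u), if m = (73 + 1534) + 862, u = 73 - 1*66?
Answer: 1/1700 ≈ 0.00058824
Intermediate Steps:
u = 7 (u = 73 - 66 = 7)
m = 2469 (m = 1607 + 862 = 2469)
d = 1749 (d = 2469 + (24 + 31*(-24)) = 2469 + (24 - 744) = 2469 - 720 = 1749)
1/(d - 7*u) = 1/(1749 - 7*7) = 1/(1749 - 49) = 1/1700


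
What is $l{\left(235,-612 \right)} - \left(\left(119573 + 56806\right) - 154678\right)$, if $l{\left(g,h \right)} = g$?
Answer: $-21466$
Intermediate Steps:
$l{\left(235,-612 \right)} - \left(\left(119573 + 56806\right) - 154678\right) = 235 - \left(\left(119573 + 56806\right) - 154678\right) = 235 - \left(176379 - 154678\right) = 235 - 21701 = -21466$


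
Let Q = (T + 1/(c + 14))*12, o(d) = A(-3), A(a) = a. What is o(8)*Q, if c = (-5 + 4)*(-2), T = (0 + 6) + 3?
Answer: -1305/4 ≈ -326.25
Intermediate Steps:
T = 9 (T = 6 + 3 = 9)
c = 2 (c = -1*(-2) = 2)
o(d) = -3
Q = 435/4 (Q = (9 + 1/(2 + 14))*12 = (9 + 1/16)*12 = (145/16)*12 = 435/4 ≈ 108.75)
o(8)*Q = -3*435/4 = -1305/4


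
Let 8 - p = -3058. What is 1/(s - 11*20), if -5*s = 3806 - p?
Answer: -1/368 ≈ -0.0027174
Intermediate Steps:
p = 3066 (p = 8 - 1*(-3058) = 8 + 3058 = 3066)
s = -148 (s = -(3806 - 1*3066)/5 = -(3806 - 3066)/5 = -⅕*740 = -148)
1/(s - 11*20) = 1/(-148 - 11*20) = 1/(-148 - 220) = 1/(-368) = -1/368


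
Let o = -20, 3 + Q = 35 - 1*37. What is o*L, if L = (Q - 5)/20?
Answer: 10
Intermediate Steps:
Q = -5 (Q = -3 + (35 - 1*37) = -3 + (35 - 37) = -3 - 2 = -5)
L = -½ (L = (-5 - 5)/20 = -10*1/20 = -½ ≈ -0.50000)
o*L = -20*(-½) = 10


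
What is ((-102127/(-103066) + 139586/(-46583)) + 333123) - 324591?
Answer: 40953556325661/4801123478 ≈ 8530.0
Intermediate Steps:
((-102127/(-103066) + 139586/(-46583)) + 333123) - 324591 = ((-102127*(-1/103066) + 139586*(-1/46583)) + 333123) - 324591 = ((102127/103066 - 139586/46583) + 333123) - 324591 = (-9629188635/4801123478 + 333123) - 324591 = 1599355027173159/4801123478 - 324591 = 40953556325661/4801123478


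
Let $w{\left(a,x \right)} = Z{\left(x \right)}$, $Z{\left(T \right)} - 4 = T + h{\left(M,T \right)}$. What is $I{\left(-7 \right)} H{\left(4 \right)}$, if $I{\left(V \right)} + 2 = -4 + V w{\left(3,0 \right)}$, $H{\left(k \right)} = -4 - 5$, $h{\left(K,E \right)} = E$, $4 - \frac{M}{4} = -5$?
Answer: $306$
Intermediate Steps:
$M = 36$ ($M = 16 - -20 = 16 + 20 = 36$)
$H{\left(k \right)} = -9$ ($H{\left(k \right)} = -4 - 5 = -9$)
$Z{\left(T \right)} = 4 + 2 T$ ($Z{\left(T \right)} = 4 + \left(T + T\right) = 4 + 2 T$)
$w{\left(a,x \right)} = 4 + 2 x$
$I{\left(V \right)} = -6 + 4 V$ ($I{\left(V \right)} = -2 + \left(-4 + V \left(4 + 2 \cdot 0\right)\right) = -2 + \left(-4 + V \left(4 + 0\right)\right) = -2 + \left(-4 + V 4\right) = -2 + \left(-4 + 4 V\right) = -6 + 4 V$)
$I{\left(-7 \right)} H{\left(4 \right)} = \left(-6 + 4 \left(-7\right)\right) \left(-9\right) = \left(-6 - 28\right) \left(-9\right) = \left(-34\right) \left(-9\right) = 306$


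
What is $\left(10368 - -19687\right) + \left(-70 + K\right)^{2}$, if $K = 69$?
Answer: $30056$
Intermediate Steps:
$\left(10368 - -19687\right) + \left(-70 + K\right)^{2} = \left(10368 - -19687\right) + \left(-70 + 69\right)^{2} = \left(10368 + 19687\right) + \left(-1\right)^{2} = 30055 + 1 = 30056$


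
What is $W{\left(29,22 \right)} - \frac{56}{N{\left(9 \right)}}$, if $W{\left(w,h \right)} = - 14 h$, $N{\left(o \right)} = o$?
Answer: $- \frac{2828}{9} \approx -314.22$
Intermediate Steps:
$W{\left(29,22 \right)} - \frac{56}{N{\left(9 \right)}} = \left(-14\right) 22 - \frac{56}{9} = -308 - \frac{56}{9} = - \frac{2828}{9}$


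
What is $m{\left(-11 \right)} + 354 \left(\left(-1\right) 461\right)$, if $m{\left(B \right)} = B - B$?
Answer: $-163194$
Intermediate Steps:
$m{\left(B \right)} = 0$
$m{\left(-11 \right)} + 354 \left(\left(-1\right) 461\right) = 0 + 354 \left(\left(-1\right) 461\right) = 0 + 354 \left(-461\right) = 0 - 163194 = -163194$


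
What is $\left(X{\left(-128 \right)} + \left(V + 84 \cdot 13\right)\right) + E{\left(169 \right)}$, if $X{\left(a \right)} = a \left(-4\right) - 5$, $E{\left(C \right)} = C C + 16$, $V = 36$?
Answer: $30212$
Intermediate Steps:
$E{\left(C \right)} = 16 + C^{2}$ ($E{\left(C \right)} = C^{2} + 16 = 16 + C^{2}$)
$X{\left(a \right)} = -5 - 4 a$ ($X{\left(a \right)} = - 4 a - 5 = -5 - 4 a$)
$\left(X{\left(-128 \right)} + \left(V + 84 \cdot 13\right)\right) + E{\left(169 \right)} = \left(\left(-5 - -512\right) + \left(36 + 84 \cdot 13\right)\right) + \left(16 + 169^{2}\right) = \left(\left(-5 + 512\right) + \left(36 + 1092\right)\right) + \left(16 + 28561\right) = \left(507 + 1128\right) + 28577 = 1635 + 28577 = 30212$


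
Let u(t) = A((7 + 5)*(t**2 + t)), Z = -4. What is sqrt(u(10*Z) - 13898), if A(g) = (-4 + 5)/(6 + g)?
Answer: I*sqrt(4873515411522)/18726 ≈ 117.89*I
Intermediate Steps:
A(g) = 1/(6 + g)
u(t) = 1/(6 + 12*t + 12*t**2) (u(t) = 1/(6 + (7 + 5)*(t**2 + t)) = 1/(6 + 12*(t + t**2)) = 1/(6 + (12*t + 12*t**2)) = 1/(6 + 12*t + 12*t**2))
sqrt(u(10*Z) - 13898) = sqrt(1/(6*(1 + 2*(10*(-4))*(1 + 10*(-4)))) - 13898) = sqrt(1/(6*(1 + 2*(-40)*(1 - 40))) - 13898) = sqrt(1/(6*(1 + 2*(-40)*(-39))) - 13898) = sqrt(1/(6*(1 + 3120)) - 13898) = sqrt((1/6)/3121 - 13898) = sqrt((1/6)*(1/3121) - 13898) = sqrt(1/18726 - 13898) = sqrt(-260253947/18726) = I*sqrt(4873515411522)/18726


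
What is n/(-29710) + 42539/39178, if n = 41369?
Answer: -89230248/290994595 ≈ -0.30664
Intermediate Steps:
n/(-29710) + 42539/39178 = 41369/(-29710) + 42539/39178 = 41369*(-1/29710) + 42539*(1/39178) = -41369/29710 + 42539/39178 = -89230248/290994595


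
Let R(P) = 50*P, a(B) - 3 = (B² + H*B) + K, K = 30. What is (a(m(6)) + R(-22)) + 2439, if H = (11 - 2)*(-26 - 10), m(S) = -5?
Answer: 3017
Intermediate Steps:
H = -324 (H = 9*(-36) = -324)
a(B) = 33 + B² - 324*B (a(B) = 3 + ((B² - 324*B) + 30) = 3 + (30 + B² - 324*B) = 33 + B² - 324*B)
(a(m(6)) + R(-22)) + 2439 = ((33 + (-5)² - 324*(-5)) + 50*(-22)) + 2439 = ((33 + 25 + 1620) - 1100) + 2439 = (1678 - 1100) + 2439 = 578 + 2439 = 3017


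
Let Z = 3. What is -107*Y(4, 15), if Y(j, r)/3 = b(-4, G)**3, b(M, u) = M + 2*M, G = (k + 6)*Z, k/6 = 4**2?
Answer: 554688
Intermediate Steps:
k = 96 (k = 6*4**2 = 6*16 = 96)
G = 306 (G = (96 + 6)*3 = 102*3 = 306)
b(M, u) = 3*M
Y(j, r) = -5184 (Y(j, r) = 3*(3*(-4))**3 = 3*(-12)**3 = 3*(-1728) = -5184)
-107*Y(4, 15) = -107*(-5184) = 554688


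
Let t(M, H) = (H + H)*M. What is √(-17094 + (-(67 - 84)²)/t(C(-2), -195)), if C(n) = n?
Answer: I*√2600053755/390 ≈ 130.75*I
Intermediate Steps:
t(M, H) = 2*H*M (t(M, H) = (2*H)*M = 2*H*M)
√(-17094 + (-(67 - 84)²)/t(C(-2), -195)) = √(-17094 + (-(67 - 84)²)/((2*(-195)*(-2)))) = √(-17094 - 1*(-17)²/780) = √(-17094 - 1*289*(1/780)) = √(-17094 - 289*1/780) = √(-17094 - 289/780) = √(-13333609/780) = I*√2600053755/390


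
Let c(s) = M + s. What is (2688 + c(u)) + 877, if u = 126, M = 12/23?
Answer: 84905/23 ≈ 3691.5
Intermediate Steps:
M = 12/23 (M = 12*(1/23) = 12/23 ≈ 0.52174)
c(s) = 12/23 + s
(2688 + c(u)) + 877 = (2688 + (12/23 + 126)) + 877 = (2688 + 2910/23) + 877 = 64734/23 + 877 = 84905/23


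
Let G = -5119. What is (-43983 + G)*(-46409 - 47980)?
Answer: 4634688678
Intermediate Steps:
(-43983 + G)*(-46409 - 47980) = (-43983 - 5119)*(-46409 - 47980) = -49102*(-94389) = 4634688678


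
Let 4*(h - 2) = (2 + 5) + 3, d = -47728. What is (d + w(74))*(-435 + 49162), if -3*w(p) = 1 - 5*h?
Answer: -13951758275/6 ≈ -2.3253e+9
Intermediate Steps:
h = 9/2 (h = 2 + ((2 + 5) + 3)/4 = 2 + (7 + 3)/4 = 2 + (¼)*10 = 2 + 5/2 = 9/2 ≈ 4.5000)
w(p) = 43/6 (w(p) = -(1 - 5*9/2)/3 = -(1 - 45/2)/3 = -⅓*(-43/2) = 43/6)
(d + w(74))*(-435 + 49162) = (-47728 + 43/6)*(-435 + 49162) = -286325/6*48727 = -13951758275/6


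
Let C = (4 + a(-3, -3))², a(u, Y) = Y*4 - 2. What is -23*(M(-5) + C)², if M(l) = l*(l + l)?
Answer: -517500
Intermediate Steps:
a(u, Y) = -2 + 4*Y (a(u, Y) = 4*Y - 2 = -2 + 4*Y)
C = 100 (C = (4 + (-2 + 4*(-3)))² = (4 + (-2 - 12))² = (4 - 14)² = (-10)² = 100)
M(l) = 2*l² (M(l) = l*(2*l) = 2*l²)
-23*(M(-5) + C)² = -23*(2*(-5)² + 100)² = -23*(2*25 + 100)² = -23*(50 + 100)² = -23*150² = -23*22500 = -517500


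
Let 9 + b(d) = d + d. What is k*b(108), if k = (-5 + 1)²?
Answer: 3312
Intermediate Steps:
b(d) = -9 + 2*d (b(d) = -9 + (d + d) = -9 + 2*d)
k = 16 (k = (-4)² = 16)
k*b(108) = 16*(-9 + 2*108) = 16*(-9 + 216) = 16*207 = 3312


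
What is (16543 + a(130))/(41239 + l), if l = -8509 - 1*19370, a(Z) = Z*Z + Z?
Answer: 33573/13360 ≈ 2.5129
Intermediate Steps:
a(Z) = Z + Z² (a(Z) = Z² + Z = Z + Z²)
l = -27879 (l = -8509 - 19370 = -27879)
(16543 + a(130))/(41239 + l) = (16543 + 130*(1 + 130))/(41239 - 27879) = (16543 + 130*131)/13360 = (16543 + 17030)*(1/13360) = 33573*(1/13360) = 33573/13360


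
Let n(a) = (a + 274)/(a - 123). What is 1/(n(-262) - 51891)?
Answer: -385/19978047 ≈ -1.9271e-5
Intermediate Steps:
n(a) = (274 + a)/(-123 + a)
1/(n(-262) - 51891) = 1/((274 - 262)/(-123 - 262) - 51891) = 1/(12/(-385) - 51891) = 1/(-1/385*12 - 51891) = 1/(-12/385 - 51891) = 1/(-19978047/385) = -385/19978047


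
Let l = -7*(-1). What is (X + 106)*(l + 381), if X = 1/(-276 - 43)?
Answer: 13119444/319 ≈ 41127.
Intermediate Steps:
l = 7
X = -1/319 (X = 1/(-319) = -1/319 ≈ -0.0031348)
(X + 106)*(l + 381) = (-1/319 + 106)*(7 + 381) = (33813/319)*388 = 13119444/319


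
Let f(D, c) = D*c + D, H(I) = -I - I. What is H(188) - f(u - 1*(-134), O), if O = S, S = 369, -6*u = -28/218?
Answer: -16338202/327 ≈ -49964.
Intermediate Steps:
H(I) = -2*I
u = 7/327 (u = -(-14)/(3*218) = -⅙*(-14/109) = 7/327 ≈ 0.021407)
O = 369
f(D, c) = D + D*c
H(188) - f(u - 1*(-134), O) = -2*188 - (7/327 - 1*(-134))*(1 + 369) = -376 - (7/327 + 134)*370 = -376 - 43825*370/327 = -376 - 1*16215250/327 = -376 - 16215250/327 = -16338202/327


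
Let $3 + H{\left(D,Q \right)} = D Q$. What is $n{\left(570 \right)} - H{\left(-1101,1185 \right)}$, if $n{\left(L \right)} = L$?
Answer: $1305258$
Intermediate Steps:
$H{\left(D,Q \right)} = -3 + D Q$
$n{\left(570 \right)} - H{\left(-1101,1185 \right)} = 570 - \left(-3 - 1304685\right) = 570 - -1304688 = 570 + 1304688 = 1305258$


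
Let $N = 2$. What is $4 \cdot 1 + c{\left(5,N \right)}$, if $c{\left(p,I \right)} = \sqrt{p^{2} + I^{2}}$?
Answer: $4 + \sqrt{29} \approx 9.3852$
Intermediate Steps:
$c{\left(p,I \right)} = \sqrt{I^{2} + p^{2}}$
$4 \cdot 1 + c{\left(5,N \right)} = 4 \cdot 1 + \sqrt{2^{2} + 5^{2}} = 4 + \sqrt{4 + 25} = 4 + \sqrt{29}$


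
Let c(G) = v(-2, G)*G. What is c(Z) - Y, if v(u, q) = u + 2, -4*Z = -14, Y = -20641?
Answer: 20641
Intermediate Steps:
Z = 7/2 (Z = -¼*(-14) = 7/2 ≈ 3.5000)
v(u, q) = 2 + u
c(G) = 0 (c(G) = (2 - 2)*G = 0*G = 0)
c(Z) - Y = 0 - 1*(-20641) = 0 + 20641 = 20641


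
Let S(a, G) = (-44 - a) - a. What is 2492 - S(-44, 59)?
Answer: 2448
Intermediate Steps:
S(a, G) = -44 - 2*a
2492 - S(-44, 59) = 2492 - (-44 - 2*(-44)) = 2492 - (-44 + 88) = 2492 - 1*44 = 2492 - 44 = 2448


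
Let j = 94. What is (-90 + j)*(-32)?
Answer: -128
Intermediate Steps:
(-90 + j)*(-32) = (-90 + 94)*(-32) = 4*(-32) = -128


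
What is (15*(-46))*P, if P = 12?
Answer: -8280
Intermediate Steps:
(15*(-46))*P = (15*(-46))*12 = -690*12 = -8280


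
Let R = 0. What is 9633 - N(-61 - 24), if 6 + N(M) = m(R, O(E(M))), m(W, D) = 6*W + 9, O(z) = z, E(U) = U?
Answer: 9630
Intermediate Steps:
m(W, D) = 9 + 6*W
N(M) = 3 (N(M) = -6 + (9 + 6*0) = -6 + (9 + 0) = -6 + 9 = 3)
9633 - N(-61 - 24) = 9633 - 1*3 = 9633 - 3 = 9630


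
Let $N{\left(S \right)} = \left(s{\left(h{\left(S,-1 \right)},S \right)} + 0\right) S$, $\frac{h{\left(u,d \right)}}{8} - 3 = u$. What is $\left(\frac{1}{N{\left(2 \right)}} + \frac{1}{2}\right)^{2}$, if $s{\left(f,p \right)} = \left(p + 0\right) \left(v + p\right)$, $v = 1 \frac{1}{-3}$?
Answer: $\frac{169}{400} \approx 0.4225$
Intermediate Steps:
$v = - \frac{1}{3}$ ($v = 1 \left(- \frac{1}{3}\right) = - \frac{1}{3} \approx -0.33333$)
$h{\left(u,d \right)} = 24 + 8 u$
$s{\left(f,p \right)} = p \left(- \frac{1}{3} + p\right)$ ($s{\left(f,p \right)} = \left(p + 0\right) \left(- \frac{1}{3} + p\right) = p \left(- \frac{1}{3} + p\right)$)
$N{\left(S \right)} = S^{2} \left(- \frac{1}{3} + S\right)$ ($N{\left(S \right)} = \left(S \left(- \frac{1}{3} + S\right) + 0\right) S = S \left(- \frac{1}{3} + S\right) S = S^{2} \left(- \frac{1}{3} + S\right)$)
$\left(\frac{1}{N{\left(2 \right)}} + \frac{1}{2}\right)^{2} = \left(\frac{1}{2^{2} \left(- \frac{1}{3} + 2\right)} + \frac{1}{2}\right)^{2} = \left(\frac{1}{4 \cdot \frac{5}{3}} + \frac{1}{2}\right)^{2} = \left(\frac{1}{\frac{20}{3}} + \frac{1}{2}\right)^{2} = \left(\frac{3}{20} + \frac{1}{2}\right)^{2} = \left(\frac{13}{20}\right)^{2} = \frac{169}{400}$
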